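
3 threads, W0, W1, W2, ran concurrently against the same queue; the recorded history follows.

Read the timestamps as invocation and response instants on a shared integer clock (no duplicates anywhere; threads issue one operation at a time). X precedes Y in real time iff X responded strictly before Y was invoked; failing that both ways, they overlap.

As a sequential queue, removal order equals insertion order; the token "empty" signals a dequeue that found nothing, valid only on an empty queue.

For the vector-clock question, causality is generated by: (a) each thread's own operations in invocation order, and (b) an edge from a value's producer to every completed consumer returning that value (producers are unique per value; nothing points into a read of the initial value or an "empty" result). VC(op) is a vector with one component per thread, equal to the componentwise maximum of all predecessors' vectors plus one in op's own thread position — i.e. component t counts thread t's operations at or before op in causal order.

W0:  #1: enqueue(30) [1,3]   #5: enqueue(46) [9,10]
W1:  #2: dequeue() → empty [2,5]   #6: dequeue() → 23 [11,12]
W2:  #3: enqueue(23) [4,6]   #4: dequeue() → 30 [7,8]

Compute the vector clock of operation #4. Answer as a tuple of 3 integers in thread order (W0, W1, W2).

(1, 0, 2)

VC(#3, invoked at 4): no causal predecessors; +1 on W2 → (0, 0, 1)
VC(#2, invoked at 2): no causal predecessors; +1 on W1 → (0, 1, 0)
VC(#1, invoked at 1): no causal predecessors; +1 on W0 → (1, 0, 0)
from VC(#1)=(1, 0, 0), #5 (invoked 9) maxes components and bumps W0 → (2, 0, 0)
from VC(#2)=(0, 1, 0), VC(#3)=(0, 0, 1), #6 (invoked 11) maxes components and bumps W1 → (0, 2, 1)
from VC(#1)=(1, 0, 0), VC(#3)=(0, 0, 1), #4 (invoked 7) maxes components and bumps W2 → (1, 0, 2)
target: VC(#4) = (1, 0, 2)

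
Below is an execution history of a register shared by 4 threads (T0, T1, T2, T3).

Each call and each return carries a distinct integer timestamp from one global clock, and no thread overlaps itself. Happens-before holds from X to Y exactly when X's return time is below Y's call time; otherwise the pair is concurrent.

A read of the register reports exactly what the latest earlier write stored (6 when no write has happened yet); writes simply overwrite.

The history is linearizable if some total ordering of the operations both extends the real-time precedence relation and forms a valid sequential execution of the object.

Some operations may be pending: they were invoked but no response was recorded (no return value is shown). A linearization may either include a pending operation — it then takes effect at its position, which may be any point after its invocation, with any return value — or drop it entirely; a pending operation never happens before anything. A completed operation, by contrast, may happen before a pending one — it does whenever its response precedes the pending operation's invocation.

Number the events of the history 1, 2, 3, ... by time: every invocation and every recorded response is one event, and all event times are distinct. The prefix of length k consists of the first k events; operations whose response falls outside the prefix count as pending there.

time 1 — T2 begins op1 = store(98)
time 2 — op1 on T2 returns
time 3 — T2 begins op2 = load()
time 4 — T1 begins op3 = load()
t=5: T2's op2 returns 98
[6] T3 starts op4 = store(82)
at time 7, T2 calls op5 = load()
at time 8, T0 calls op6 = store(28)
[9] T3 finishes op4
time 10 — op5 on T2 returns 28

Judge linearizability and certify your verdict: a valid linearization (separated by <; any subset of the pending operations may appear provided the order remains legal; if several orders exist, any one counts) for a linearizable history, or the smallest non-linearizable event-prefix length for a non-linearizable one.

after step 1 (op1 store(98)): value 98
after step 2 (op2 load() → 98): value 98
after step 3 (op3 load() (pending, included)): value 98
after step 4 (op4 store(82)): value 82
after step 5 (op6 store(28) (pending, included)): value 28
after step 6 (op5 load() → 28): value 28

linearizable — witness: op1 < op2 < op3 < op4 < op6 < op5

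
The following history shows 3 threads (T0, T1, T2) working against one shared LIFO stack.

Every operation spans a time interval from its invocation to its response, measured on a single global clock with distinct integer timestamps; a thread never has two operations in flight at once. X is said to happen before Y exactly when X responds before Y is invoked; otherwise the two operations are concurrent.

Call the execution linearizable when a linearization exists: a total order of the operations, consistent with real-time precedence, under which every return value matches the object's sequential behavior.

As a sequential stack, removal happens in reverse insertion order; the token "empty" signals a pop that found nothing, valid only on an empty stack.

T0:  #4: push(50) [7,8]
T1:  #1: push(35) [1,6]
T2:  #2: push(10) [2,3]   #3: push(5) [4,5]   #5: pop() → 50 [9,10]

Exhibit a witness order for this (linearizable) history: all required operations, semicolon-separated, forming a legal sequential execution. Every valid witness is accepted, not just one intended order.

#1; #2; #3; #4; #5

1. #1 push(35), leaving stack <35>
2. #2 push(10), leaving stack <35,10>
3. #3 push(5), leaving stack <35,10,5>
4. #4 push(50), leaving stack <35,10,5,50>
5. #5 pop() → 50, leaving stack <35,10,5>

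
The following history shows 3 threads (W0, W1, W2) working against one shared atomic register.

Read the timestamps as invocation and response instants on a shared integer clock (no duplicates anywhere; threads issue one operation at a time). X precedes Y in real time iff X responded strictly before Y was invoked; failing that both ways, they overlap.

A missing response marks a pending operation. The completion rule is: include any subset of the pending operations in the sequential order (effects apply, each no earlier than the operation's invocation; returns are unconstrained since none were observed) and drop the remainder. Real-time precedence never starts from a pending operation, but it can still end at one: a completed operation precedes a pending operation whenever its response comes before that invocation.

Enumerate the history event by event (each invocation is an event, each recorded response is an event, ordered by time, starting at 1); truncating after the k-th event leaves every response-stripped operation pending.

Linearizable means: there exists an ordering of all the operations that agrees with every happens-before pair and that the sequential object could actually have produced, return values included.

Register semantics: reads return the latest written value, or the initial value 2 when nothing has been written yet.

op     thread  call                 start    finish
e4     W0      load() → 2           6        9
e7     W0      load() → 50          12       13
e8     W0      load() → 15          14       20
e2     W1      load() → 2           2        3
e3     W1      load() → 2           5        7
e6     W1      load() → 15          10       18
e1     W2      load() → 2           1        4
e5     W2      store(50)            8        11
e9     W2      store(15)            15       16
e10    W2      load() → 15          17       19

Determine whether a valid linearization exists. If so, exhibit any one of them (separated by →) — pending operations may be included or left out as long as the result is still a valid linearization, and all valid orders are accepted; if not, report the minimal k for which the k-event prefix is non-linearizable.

linearizable — witness: e1 → e2 → e3 → e4 → e5 → e7 → e9 → e6 → e8 → e10

after step 1 (e1 load() → 2): value 2
after step 2 (e2 load() → 2): value 2
after step 3 (e3 load() → 2): value 2
after step 4 (e4 load() → 2): value 2
after step 5 (e5 store(50)): value 50
after step 6 (e7 load() → 50): value 50
after step 7 (e9 store(15)): value 15
after step 8 (e6 load() → 15): value 15
after step 9 (e8 load() → 15): value 15
after step 10 (e10 load() → 15): value 15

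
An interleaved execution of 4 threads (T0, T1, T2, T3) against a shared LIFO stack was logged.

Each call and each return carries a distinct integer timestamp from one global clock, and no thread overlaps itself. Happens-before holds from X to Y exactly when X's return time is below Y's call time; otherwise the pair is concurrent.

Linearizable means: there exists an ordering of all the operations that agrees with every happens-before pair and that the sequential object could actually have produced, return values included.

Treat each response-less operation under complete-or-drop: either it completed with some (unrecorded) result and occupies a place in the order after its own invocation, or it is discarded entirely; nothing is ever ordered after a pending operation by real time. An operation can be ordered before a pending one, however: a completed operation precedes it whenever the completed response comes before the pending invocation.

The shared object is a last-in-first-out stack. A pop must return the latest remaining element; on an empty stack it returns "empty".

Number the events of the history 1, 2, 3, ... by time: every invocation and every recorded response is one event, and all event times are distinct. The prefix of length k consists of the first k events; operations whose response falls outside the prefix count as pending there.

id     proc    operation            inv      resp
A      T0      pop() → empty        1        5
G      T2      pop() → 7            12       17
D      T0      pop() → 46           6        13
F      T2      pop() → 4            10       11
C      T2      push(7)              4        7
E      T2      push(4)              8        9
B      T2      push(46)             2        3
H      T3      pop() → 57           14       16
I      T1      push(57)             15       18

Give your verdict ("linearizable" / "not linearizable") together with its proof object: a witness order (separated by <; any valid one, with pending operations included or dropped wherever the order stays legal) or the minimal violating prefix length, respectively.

linearizable — witness: A < B < C < E < F < G < D < I < H

step 1: A pop() → empty — stack <>
step 2: B push(46) — stack <46>
step 3: C push(7) — stack <46,7>
step 4: E push(4) — stack <46,7,4>
step 5: F pop() → 4 — stack <46,7>
step 6: G pop() → 7 — stack <46>
step 7: D pop() → 46 — stack <>
step 8: I push(57) — stack <57>
step 9: H pop() → 57 — stack <>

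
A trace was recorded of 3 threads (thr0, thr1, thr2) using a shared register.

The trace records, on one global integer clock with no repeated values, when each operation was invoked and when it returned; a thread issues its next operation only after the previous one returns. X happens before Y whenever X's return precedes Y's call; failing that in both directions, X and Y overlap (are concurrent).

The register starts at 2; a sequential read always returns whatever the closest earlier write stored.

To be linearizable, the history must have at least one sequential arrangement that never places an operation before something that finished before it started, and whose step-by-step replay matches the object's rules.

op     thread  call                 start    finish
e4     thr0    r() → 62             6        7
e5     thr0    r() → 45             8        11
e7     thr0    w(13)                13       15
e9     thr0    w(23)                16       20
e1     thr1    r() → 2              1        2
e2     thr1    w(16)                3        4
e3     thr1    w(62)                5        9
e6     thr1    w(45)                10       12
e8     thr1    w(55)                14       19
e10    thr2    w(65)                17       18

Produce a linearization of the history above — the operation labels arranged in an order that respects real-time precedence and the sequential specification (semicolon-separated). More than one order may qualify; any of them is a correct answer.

e1; e2; e3; e4; e6; e5; e7; e8; e9; e10

1. e1 r() → 2, leaving value 2
2. e2 w(16), leaving value 16
3. e3 w(62), leaving value 62
4. e4 r() → 62, leaving value 62
5. e6 w(45), leaving value 45
6. e5 r() → 45, leaving value 45
7. e7 w(13), leaving value 13
8. e8 w(55), leaving value 55
9. e9 w(23), leaving value 23
10. e10 w(65), leaving value 65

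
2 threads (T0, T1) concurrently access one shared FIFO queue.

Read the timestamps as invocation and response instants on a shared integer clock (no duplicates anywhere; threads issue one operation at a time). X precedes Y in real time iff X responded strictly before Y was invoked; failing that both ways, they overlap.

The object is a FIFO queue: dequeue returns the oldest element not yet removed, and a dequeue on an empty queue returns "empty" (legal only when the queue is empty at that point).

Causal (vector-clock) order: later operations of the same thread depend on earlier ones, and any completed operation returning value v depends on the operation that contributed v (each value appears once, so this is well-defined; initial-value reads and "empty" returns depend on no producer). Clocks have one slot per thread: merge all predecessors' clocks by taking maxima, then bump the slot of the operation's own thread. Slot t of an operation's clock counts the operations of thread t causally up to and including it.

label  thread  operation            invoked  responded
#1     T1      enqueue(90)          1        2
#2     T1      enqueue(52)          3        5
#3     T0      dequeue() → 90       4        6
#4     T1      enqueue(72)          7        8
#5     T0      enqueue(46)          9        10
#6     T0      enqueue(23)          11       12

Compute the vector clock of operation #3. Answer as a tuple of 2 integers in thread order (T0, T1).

(1, 1)

invoked at 1, #1 has no predecessors; its own T1 bump gives (0, 1)
invoked at 3, #2 merges VC(#1)=(0, 1) and bumps T1's slot → (0, 2)
invoked at 4, #3 merges VC(#1)=(0, 1) and bumps T0's slot → (1, 1)
invoked at 7, #4 merges VC(#2)=(0, 2) and bumps T1's slot → (0, 3)
invoked at 9, #5 merges VC(#3)=(1, 1) and bumps T0's slot → (2, 1)
invoked at 11, #6 merges VC(#5)=(2, 1) and bumps T0's slot → (3, 1)
target: VC(#3) = (1, 1)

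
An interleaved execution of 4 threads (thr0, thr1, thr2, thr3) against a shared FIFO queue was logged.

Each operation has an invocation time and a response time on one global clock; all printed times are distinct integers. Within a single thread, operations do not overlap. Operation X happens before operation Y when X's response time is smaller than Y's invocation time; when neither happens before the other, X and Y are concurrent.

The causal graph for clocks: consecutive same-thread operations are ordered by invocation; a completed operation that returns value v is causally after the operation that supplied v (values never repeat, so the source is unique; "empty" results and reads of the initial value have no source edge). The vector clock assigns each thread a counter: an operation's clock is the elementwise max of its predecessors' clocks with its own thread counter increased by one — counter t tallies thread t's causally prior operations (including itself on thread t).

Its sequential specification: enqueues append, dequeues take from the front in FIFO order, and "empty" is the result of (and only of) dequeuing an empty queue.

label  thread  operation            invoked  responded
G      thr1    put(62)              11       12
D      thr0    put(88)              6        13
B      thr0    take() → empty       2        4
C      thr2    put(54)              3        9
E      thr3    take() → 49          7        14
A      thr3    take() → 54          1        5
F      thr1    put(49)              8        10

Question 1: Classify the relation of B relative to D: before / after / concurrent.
before

B spans [2,4], D spans [6,13]
resp(B)=4 < inv(D)=6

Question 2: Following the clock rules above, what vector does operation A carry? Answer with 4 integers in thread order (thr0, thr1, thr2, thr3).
(0, 0, 1, 1)

invoked at 3, C has no predecessors; its own thr2 bump gives (0, 0, 1, 0)
invoked at 8, F has no predecessors; its own thr1 bump gives (0, 1, 0, 0)
invoked at 2, B has no predecessors; its own thr0 bump gives (1, 0, 0, 0)
invoked at 1, A merges VC(C)=(0, 0, 1, 0) and bumps thr3's slot → (0, 0, 1, 1)
invoked at 11, G merges VC(F)=(0, 1, 0, 0) and bumps thr1's slot → (0, 2, 0, 0)
invoked at 6, D merges VC(B)=(1, 0, 0, 0) and bumps thr0's slot → (2, 0, 0, 0)
invoked at 7, E merges VC(A)=(0, 0, 1, 1), VC(F)=(0, 1, 0, 0) and bumps thr3's slot → (0, 1, 1, 2)
target: VC(A) = (0, 0, 1, 1)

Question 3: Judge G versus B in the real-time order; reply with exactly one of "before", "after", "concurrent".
after

G spans [11,12], B spans [2,4]
resp(B)=4 < inv(G)=11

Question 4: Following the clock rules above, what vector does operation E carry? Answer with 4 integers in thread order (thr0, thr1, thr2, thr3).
(0, 1, 1, 2)

VC(C, invoked at 3): no causal predecessors; +1 on thr2 → (0, 0, 1, 0)
VC(F, invoked at 8): no causal predecessors; +1 on thr1 → (0, 1, 0, 0)
VC(B, invoked at 2): no causal predecessors; +1 on thr0 → (1, 0, 0, 0)
VC(A, invoked at 1): max of VC(C)=(0, 0, 1, 0), then +1 on thread thr3 → (0, 0, 1, 1)
VC(G, invoked at 11): max of VC(F)=(0, 1, 0, 0), then +1 on thread thr1 → (0, 2, 0, 0)
VC(D, invoked at 6): max of VC(B)=(1, 0, 0, 0), then +1 on thread thr0 → (2, 0, 0, 0)
VC(E, invoked at 7): max of VC(A)=(0, 0, 1, 1), VC(F)=(0, 1, 0, 0), then +1 on thread thr3 → (0, 1, 1, 2)
target: VC(E) = (0, 1, 1, 2)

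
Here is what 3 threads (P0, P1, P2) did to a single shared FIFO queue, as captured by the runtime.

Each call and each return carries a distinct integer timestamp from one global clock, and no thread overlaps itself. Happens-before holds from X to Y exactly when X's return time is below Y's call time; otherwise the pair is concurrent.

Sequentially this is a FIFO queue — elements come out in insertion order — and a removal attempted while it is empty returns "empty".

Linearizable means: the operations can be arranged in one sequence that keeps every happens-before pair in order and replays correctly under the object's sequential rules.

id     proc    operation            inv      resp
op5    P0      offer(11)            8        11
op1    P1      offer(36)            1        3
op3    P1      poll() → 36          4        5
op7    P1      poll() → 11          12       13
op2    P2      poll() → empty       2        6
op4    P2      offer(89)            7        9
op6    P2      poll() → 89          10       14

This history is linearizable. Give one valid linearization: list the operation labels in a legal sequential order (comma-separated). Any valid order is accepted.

op1, op3, op2, op4, op5, op6, op7

1. op1 offer(36), leaving queue <36>
2. op3 poll() → 36, leaving queue <>
3. op2 poll() → empty, leaving queue <>
4. op4 offer(89), leaving queue <89>
5. op5 offer(11), leaving queue <89,11>
6. op6 poll() → 89, leaving queue <11>
7. op7 poll() → 11, leaving queue <>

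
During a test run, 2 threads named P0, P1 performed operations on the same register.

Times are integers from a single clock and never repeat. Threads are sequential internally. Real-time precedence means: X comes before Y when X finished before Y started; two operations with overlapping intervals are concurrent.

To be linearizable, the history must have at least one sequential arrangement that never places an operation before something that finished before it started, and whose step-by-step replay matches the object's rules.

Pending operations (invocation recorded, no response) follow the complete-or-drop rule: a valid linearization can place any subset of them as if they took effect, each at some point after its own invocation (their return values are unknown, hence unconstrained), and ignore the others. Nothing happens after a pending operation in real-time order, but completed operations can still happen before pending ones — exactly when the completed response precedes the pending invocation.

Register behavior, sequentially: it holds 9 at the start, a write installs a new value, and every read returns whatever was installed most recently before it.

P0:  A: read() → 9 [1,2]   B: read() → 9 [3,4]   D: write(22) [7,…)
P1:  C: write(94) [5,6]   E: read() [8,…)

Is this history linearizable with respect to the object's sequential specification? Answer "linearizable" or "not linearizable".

linearizable

a witness: A, B, C
1. A read() → 9, leaving value 9
2. B read() → 9, leaving value 9
3. C write(94), leaving value 94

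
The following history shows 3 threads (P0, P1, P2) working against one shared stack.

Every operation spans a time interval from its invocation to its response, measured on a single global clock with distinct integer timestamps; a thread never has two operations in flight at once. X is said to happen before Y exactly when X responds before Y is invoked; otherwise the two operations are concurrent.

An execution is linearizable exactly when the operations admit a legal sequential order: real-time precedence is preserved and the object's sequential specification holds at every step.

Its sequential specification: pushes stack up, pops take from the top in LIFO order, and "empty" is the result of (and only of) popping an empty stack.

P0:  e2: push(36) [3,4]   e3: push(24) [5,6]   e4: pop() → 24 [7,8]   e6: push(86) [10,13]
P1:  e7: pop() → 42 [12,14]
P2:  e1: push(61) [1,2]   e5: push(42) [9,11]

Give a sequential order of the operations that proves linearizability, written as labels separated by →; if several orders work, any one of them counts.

e1 → e2 → e3 → e4 → e5 → e7 → e6

1. e1 push(61), leaving stack <61>
2. e2 push(36), leaving stack <61,36>
3. e3 push(24), leaving stack <61,36,24>
4. e4 pop() → 24, leaving stack <61,36>
5. e5 push(42), leaving stack <61,36,42>
6. e7 pop() → 42, leaving stack <61,36>
7. e6 push(86), leaving stack <61,36,86>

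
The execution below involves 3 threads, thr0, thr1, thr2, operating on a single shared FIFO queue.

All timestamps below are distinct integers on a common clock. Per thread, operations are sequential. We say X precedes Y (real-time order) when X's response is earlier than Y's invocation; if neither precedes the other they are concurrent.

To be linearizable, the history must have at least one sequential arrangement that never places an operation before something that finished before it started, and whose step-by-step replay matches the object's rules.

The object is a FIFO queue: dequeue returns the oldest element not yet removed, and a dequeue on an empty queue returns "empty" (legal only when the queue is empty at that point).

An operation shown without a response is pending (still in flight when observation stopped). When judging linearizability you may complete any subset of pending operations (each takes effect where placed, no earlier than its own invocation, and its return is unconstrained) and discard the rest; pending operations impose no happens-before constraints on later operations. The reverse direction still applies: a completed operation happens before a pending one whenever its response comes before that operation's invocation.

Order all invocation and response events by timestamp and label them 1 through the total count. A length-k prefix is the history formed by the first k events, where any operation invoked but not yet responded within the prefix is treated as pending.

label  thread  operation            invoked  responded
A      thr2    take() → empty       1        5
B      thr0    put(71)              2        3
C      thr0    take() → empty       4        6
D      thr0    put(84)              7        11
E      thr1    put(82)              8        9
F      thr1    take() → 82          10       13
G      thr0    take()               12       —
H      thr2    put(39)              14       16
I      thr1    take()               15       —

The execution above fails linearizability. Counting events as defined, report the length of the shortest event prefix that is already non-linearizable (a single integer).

a valid linearization of events 1..5 exists, for instance A, B:
step 1: A take() → empty — queue <>
step 2: B put(71) — queue <71>
with event 6 included (C responding at time 6), all real-time-consistent orders fail
sample order A, B, C stalls at step 3 — C take() → empty has no legal effect
sample order B, A, C stalls at step 2 — A take() → empty has no legal effect

6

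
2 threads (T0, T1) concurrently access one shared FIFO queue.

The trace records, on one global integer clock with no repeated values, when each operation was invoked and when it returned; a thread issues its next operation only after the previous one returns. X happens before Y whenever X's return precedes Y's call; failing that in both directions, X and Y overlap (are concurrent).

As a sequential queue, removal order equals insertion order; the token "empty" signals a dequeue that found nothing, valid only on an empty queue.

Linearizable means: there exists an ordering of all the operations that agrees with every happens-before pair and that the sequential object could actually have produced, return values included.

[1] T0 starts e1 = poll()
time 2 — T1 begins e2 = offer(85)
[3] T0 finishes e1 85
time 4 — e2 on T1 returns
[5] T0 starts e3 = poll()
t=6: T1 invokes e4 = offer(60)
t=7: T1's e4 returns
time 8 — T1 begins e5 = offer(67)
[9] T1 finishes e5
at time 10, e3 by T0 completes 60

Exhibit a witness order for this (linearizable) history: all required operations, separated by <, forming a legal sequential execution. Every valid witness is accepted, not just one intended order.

e2 < e1 < e4 < e3 < e5

step 1: e2 offer(85) — queue <85>
step 2: e1 poll() → 85 — queue <>
step 3: e4 offer(60) — queue <60>
step 4: e3 poll() → 60 — queue <>
step 5: e5 offer(67) — queue <67>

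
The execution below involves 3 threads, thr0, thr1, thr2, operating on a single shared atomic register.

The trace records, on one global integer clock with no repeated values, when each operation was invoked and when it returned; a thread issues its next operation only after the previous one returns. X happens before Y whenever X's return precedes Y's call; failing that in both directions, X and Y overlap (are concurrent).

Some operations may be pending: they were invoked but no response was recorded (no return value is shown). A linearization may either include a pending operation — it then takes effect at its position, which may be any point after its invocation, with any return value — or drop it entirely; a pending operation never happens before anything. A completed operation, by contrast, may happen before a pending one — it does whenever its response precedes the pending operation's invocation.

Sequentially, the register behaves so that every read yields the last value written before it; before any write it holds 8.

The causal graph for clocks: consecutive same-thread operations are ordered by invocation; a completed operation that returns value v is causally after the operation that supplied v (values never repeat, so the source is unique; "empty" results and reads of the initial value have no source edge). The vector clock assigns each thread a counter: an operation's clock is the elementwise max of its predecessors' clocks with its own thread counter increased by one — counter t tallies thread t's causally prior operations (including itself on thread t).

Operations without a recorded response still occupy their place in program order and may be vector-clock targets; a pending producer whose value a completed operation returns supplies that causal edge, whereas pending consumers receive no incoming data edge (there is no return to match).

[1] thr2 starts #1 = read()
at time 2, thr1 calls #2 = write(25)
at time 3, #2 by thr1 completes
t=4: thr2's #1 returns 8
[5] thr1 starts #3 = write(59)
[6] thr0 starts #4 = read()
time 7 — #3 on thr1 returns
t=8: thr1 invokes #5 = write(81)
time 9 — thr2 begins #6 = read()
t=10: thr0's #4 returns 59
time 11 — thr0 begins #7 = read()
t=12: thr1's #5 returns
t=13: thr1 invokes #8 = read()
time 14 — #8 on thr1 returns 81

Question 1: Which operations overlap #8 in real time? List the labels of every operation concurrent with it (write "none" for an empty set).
#8 spans [13,14]: anything still running between times 13 and 14 counts as concurrent
#1 [1,4]: before
#2 [2,3]: before
#3 [5,7]: before
#4 [6,10]: before
#5 [8,12]: before
#6 [9,…): concurrent
#7 [11,…): concurrent

#6, #7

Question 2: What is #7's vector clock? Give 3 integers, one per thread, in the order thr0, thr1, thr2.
no predecessors for #1 (invoked 1): thr2 increments from zero → (0, 0, 1)
no predecessors for #2 (invoked 2): thr1 increments from zero → (0, 1, 0)
invoked at 9, #6 merges VC(#1)=(0, 0, 1) and bumps thr2's slot → (0, 0, 2)
invoked at 5, #3 merges VC(#2)=(0, 1, 0) and bumps thr1's slot → (0, 2, 0)
invoked at 8, #5 merges VC(#3)=(0, 2, 0) and bumps thr1's slot → (0, 3, 0)
invoked at 6, #4 merges VC(#3)=(0, 2, 0) and bumps thr0's slot → (1, 2, 0)
invoked at 13, #8 merges VC(#5)=(0, 3, 0) and bumps thr1's slot → (0, 4, 0)
invoked at 11, #7 merges VC(#4)=(1, 2, 0) and bumps thr0's slot → (2, 2, 0)
target: VC(#7) = (2, 2, 0)

(2, 2, 0)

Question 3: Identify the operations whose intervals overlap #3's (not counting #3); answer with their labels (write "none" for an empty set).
overlap test against #3 [5,7]: concurrent iff the interval meets 5..7
#1 [1,4]: before
#2 [2,3]: before
#4 [6,10]: concurrent
#5 [8,12]: after
#6 [9,…): after
#7 [11,…): after
#8 [13,14]: after

#4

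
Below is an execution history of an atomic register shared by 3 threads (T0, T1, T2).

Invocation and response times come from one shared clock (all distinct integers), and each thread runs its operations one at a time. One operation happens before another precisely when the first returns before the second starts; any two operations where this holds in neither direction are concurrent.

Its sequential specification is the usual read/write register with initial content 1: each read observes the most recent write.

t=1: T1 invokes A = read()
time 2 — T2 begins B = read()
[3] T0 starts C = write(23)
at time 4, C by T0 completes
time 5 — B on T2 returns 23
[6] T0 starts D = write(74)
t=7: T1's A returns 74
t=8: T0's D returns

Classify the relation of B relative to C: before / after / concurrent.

concurrent

B spans [2,5], C spans [3,4]
the intervals overlap in both directions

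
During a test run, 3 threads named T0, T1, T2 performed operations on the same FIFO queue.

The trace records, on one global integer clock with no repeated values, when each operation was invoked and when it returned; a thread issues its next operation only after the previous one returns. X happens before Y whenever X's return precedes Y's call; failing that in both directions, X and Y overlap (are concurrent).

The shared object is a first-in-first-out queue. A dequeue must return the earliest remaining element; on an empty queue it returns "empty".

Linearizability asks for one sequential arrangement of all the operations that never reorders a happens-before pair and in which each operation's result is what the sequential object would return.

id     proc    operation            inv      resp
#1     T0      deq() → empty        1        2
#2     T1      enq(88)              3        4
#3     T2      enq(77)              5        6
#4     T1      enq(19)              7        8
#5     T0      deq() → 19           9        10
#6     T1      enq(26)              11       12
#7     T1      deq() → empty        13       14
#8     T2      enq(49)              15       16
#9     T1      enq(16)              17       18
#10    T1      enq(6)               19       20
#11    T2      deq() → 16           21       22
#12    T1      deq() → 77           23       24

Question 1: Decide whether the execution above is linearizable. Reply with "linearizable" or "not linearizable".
prefix check: 1..9 passes, 1..10 fails once #5's time-10 response joins
the completed operations (5 total) allow one real-time order; the FIFO queue replay rejects it
one such order, #1, #2, #3, #4, #5, breaks at step 5 where #5 deq() → 19 is illegal

not linearizable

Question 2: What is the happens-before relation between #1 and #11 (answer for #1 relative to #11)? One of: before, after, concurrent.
Answer: before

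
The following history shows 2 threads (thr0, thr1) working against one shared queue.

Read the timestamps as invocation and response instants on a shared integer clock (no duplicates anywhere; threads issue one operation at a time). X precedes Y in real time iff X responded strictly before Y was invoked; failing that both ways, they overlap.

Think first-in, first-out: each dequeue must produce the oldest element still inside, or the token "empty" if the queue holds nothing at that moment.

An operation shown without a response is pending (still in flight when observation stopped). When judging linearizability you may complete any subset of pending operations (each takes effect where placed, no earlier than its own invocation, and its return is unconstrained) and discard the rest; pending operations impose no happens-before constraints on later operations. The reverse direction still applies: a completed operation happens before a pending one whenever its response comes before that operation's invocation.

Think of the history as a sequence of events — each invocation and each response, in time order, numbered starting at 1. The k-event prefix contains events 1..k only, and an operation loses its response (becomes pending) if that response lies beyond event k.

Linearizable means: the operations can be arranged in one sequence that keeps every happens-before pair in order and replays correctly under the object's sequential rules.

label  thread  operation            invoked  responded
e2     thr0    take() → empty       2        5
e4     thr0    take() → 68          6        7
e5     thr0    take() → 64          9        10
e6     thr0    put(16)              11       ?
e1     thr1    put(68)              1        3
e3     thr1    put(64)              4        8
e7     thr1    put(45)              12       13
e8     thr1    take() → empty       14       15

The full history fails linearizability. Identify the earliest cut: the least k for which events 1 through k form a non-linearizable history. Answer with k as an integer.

15

events 1..14 are linearizable; a witness order is e2, e1, e3, e4, e5, e6, e7:
1. e2 take() → empty, leaving queue <>
2. e1 put(68), leaving queue <68>
3. e3 put(64), leaving queue <68,64>
4. e4 take() → 68, leaving queue <64>
5. e5 take() → 64, leaving queue <>
6. e6 put(16) (pending, included), leaving queue <16>
7. e7 put(45), leaving queue <16,45>
once event 15 joins (e8's response, time 15), exhaustive search finds no witness
include/drop combinations of the 1 pending operation (e6) were all tried; none helps
one such order, e1, e2, e3, e4, e5, e7, e8 (pending dropped), breaks at step 2 where e2 take() → empty is illegal
one such order, e1, e2, e4, e3, e5, e7, e8 (pending dropped), breaks at step 2 where e2 take() → empty is illegal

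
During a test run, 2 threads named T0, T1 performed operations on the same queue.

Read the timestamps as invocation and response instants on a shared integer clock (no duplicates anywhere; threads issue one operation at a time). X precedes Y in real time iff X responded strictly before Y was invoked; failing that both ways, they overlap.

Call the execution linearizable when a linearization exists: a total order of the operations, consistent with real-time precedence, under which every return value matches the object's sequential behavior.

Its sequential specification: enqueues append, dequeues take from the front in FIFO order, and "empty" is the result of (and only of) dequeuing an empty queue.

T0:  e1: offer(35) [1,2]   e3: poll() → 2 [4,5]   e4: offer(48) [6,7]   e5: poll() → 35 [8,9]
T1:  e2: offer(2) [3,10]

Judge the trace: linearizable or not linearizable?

events 1..4 are fine; event 5 — the response of e3 at time 5 — makes the prefix non-linearizable
exhaustive check: the 2 completed queue ops admit one real-time order; illegal
every completion of the 1 pending operation (e2) was checked; none linearizes
for example e1, e3 (pending dropped) fails at step 2: e3 poll() → 2 is not legal there

not linearizable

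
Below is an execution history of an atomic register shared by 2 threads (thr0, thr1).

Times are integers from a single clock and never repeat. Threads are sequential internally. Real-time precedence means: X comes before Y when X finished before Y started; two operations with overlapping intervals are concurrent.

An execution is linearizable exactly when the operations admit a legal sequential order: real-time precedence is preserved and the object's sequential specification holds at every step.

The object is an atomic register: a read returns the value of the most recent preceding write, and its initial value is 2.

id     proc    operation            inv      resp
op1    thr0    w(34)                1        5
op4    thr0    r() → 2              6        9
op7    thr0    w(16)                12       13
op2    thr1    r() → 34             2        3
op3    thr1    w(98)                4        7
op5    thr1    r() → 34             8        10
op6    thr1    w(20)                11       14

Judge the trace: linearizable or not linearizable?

not linearizable

events 1..8 are fine; event 9 — the response of op4 at time 9 — makes the prefix non-linearizable
real-time-consistent orders of the 4 completed operations: 5 — all fail the atomic register replay
including or dropping the 1 pending operation (op5) in any combination fails
one such order, op1, op2, op3, op4 (pending dropped), breaks at step 4 where op4 r() → 2 is illegal
one such order, op1, op2, op4, op3 (pending dropped), breaks at step 3 where op4 r() → 2 is illegal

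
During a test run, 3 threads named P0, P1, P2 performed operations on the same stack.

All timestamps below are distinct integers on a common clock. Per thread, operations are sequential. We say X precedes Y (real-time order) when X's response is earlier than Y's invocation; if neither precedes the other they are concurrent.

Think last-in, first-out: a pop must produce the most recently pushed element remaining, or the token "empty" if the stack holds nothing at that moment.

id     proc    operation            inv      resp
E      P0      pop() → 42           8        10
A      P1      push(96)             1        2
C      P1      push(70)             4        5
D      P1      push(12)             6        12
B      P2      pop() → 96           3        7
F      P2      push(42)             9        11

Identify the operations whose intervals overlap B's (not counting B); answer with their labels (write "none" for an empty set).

C, D

B runs from 3 to 7; window-overlapping ops are concurrent
A [1,2]: before
C [4,5]: concurrent
D [6,12]: concurrent
E [8,10]: after
F [9,11]: after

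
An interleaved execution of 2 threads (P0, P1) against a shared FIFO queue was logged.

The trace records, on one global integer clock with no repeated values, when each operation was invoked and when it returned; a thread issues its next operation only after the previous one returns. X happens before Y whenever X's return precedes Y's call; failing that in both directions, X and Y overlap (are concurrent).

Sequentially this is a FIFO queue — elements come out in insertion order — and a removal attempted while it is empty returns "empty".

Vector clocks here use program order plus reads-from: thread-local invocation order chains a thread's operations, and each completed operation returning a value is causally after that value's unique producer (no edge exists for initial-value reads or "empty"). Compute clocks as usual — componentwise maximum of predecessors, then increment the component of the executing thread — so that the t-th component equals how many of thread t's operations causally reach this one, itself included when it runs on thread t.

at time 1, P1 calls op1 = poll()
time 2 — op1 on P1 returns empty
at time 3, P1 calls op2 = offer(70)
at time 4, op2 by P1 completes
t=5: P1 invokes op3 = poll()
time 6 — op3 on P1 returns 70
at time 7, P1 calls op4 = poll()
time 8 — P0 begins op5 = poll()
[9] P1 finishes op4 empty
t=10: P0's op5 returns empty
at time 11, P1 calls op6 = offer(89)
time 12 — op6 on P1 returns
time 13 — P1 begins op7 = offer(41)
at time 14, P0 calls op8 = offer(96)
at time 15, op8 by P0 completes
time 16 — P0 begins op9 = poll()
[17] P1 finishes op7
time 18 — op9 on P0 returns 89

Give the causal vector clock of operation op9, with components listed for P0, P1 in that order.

op1, invoked 1, has no incoming edges; only P1's bump applies → (0, 1)
op5, invoked 8, has no incoming edges; only P0's bump applies → (1, 0)
op2, invoked 3, takes VC(op1)=(0, 1) under max, adds 1 for P1 → (0, 2)
op8, invoked 14, takes VC(op5)=(1, 0) under max, adds 1 for P0 → (2, 0)
op3, invoked 5, takes VC(op2)=(0, 2) under max, adds 1 for P1 → (0, 3)
op4, invoked 7, takes VC(op3)=(0, 3) under max, adds 1 for P1 → (0, 4)
op6, invoked 11, takes VC(op4)=(0, 4) under max, adds 1 for P1 → (0, 5)
op7, invoked 13, takes VC(op6)=(0, 5) under max, adds 1 for P1 → (0, 6)
op9, invoked 16, takes VC(op6)=(0, 5), VC(op8)=(2, 0) under max, adds 1 for P0 → (3, 5)
target: VC(op9) = (3, 5)

(3, 5)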